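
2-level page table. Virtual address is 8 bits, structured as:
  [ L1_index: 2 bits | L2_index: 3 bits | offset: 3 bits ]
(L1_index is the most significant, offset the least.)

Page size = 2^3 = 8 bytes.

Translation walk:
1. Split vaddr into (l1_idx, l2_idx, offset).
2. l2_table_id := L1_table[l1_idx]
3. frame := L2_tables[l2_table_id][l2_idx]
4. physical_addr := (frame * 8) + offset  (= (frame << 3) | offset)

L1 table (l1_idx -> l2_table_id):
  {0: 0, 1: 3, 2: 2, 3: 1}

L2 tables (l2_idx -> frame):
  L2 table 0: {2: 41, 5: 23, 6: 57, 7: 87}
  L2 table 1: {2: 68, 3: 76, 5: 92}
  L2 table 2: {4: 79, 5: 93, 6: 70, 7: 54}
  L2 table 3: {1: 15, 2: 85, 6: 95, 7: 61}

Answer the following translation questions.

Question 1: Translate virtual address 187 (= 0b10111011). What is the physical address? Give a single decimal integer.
vaddr = 187 = 0b10111011
Split: l1_idx=2, l2_idx=7, offset=3
L1[2] = 2
L2[2][7] = 54
paddr = 54 * 8 + 3 = 435

Answer: 435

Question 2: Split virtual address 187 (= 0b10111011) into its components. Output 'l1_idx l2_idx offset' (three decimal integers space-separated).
Answer: 2 7 3

Derivation:
vaddr = 187 = 0b10111011
  top 2 bits -> l1_idx = 2
  next 3 bits -> l2_idx = 7
  bottom 3 bits -> offset = 3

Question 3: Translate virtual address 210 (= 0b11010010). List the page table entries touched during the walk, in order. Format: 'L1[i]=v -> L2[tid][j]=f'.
vaddr = 210 = 0b11010010
Split: l1_idx=3, l2_idx=2, offset=2

Answer: L1[3]=1 -> L2[1][2]=68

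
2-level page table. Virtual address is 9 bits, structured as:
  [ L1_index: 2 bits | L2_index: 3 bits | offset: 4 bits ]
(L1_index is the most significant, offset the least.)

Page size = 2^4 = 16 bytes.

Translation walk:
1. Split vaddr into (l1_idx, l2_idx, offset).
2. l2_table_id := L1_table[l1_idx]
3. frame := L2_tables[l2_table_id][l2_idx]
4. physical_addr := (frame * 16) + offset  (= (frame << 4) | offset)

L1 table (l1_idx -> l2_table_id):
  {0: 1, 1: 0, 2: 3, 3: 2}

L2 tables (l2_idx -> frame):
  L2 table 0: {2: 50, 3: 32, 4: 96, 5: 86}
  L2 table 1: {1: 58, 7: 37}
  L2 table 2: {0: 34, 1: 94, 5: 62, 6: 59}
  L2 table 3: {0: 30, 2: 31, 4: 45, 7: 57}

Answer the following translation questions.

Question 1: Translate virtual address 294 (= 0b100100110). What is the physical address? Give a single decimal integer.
Answer: 502

Derivation:
vaddr = 294 = 0b100100110
Split: l1_idx=2, l2_idx=2, offset=6
L1[2] = 3
L2[3][2] = 31
paddr = 31 * 16 + 6 = 502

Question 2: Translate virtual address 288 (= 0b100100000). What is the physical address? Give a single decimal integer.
Answer: 496

Derivation:
vaddr = 288 = 0b100100000
Split: l1_idx=2, l2_idx=2, offset=0
L1[2] = 3
L2[3][2] = 31
paddr = 31 * 16 + 0 = 496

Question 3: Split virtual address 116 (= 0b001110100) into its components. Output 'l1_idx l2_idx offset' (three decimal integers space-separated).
vaddr = 116 = 0b001110100
  top 2 bits -> l1_idx = 0
  next 3 bits -> l2_idx = 7
  bottom 4 bits -> offset = 4

Answer: 0 7 4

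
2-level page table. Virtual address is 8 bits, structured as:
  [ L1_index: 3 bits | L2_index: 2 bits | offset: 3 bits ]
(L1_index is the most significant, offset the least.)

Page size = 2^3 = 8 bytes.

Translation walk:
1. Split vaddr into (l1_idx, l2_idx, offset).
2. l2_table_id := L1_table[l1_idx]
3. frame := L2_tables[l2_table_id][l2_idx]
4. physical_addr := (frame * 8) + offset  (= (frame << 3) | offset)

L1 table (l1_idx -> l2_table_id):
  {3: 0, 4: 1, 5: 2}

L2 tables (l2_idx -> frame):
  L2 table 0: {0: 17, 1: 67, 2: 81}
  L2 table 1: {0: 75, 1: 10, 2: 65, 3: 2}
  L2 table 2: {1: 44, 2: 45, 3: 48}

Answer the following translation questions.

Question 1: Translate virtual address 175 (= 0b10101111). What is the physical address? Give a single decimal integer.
vaddr = 175 = 0b10101111
Split: l1_idx=5, l2_idx=1, offset=7
L1[5] = 2
L2[2][1] = 44
paddr = 44 * 8 + 7 = 359

Answer: 359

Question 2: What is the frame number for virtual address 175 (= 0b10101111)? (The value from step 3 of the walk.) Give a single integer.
vaddr = 175: l1_idx=5, l2_idx=1
L1[5] = 2; L2[2][1] = 44

Answer: 44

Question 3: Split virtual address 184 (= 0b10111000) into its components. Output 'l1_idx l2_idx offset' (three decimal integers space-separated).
Answer: 5 3 0

Derivation:
vaddr = 184 = 0b10111000
  top 3 bits -> l1_idx = 5
  next 2 bits -> l2_idx = 3
  bottom 3 bits -> offset = 0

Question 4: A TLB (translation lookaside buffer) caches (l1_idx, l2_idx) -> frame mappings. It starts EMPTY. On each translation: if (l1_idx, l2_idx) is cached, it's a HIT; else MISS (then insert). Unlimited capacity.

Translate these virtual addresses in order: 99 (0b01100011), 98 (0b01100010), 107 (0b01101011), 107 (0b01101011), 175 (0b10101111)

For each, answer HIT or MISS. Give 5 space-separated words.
Answer: MISS HIT MISS HIT MISS

Derivation:
vaddr=99: (3,0) not in TLB -> MISS, insert
vaddr=98: (3,0) in TLB -> HIT
vaddr=107: (3,1) not in TLB -> MISS, insert
vaddr=107: (3,1) in TLB -> HIT
vaddr=175: (5,1) not in TLB -> MISS, insert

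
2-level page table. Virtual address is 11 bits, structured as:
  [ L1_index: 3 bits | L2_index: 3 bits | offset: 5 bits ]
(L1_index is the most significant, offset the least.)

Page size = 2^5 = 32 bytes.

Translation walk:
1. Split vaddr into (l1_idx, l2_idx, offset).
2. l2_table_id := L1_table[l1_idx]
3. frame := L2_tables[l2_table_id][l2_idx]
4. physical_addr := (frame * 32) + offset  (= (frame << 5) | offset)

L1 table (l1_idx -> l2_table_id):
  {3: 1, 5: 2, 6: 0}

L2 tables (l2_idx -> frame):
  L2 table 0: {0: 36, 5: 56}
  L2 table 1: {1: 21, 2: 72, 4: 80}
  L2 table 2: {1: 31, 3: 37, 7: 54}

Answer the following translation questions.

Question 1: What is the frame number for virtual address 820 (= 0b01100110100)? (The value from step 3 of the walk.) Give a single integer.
Answer: 21

Derivation:
vaddr = 820: l1_idx=3, l2_idx=1
L1[3] = 1; L2[1][1] = 21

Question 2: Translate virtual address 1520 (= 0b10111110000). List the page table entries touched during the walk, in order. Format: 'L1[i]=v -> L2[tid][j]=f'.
Answer: L1[5]=2 -> L2[2][7]=54

Derivation:
vaddr = 1520 = 0b10111110000
Split: l1_idx=5, l2_idx=7, offset=16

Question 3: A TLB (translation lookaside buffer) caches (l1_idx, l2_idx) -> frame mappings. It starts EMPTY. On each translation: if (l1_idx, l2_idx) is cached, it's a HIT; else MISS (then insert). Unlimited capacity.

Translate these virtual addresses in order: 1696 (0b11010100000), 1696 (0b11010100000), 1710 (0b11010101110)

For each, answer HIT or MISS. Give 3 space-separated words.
vaddr=1696: (6,5) not in TLB -> MISS, insert
vaddr=1696: (6,5) in TLB -> HIT
vaddr=1710: (6,5) in TLB -> HIT

Answer: MISS HIT HIT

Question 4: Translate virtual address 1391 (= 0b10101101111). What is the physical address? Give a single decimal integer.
Answer: 1199

Derivation:
vaddr = 1391 = 0b10101101111
Split: l1_idx=5, l2_idx=3, offset=15
L1[5] = 2
L2[2][3] = 37
paddr = 37 * 32 + 15 = 1199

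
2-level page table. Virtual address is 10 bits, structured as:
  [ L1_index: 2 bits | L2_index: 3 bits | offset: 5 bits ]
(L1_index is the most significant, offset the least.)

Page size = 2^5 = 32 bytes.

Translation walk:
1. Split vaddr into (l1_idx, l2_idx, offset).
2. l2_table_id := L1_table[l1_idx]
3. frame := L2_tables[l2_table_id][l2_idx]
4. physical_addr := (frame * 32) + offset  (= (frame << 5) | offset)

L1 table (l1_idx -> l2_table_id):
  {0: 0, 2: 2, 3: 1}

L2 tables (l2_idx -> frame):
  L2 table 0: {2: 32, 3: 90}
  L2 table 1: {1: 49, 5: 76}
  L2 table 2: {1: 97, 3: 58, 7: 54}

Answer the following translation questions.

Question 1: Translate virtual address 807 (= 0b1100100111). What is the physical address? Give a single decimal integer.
vaddr = 807 = 0b1100100111
Split: l1_idx=3, l2_idx=1, offset=7
L1[3] = 1
L2[1][1] = 49
paddr = 49 * 32 + 7 = 1575

Answer: 1575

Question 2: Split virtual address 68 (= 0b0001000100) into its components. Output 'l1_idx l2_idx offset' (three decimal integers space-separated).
Answer: 0 2 4

Derivation:
vaddr = 68 = 0b0001000100
  top 2 bits -> l1_idx = 0
  next 3 bits -> l2_idx = 2
  bottom 5 bits -> offset = 4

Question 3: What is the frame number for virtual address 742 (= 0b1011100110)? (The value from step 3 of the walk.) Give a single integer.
Answer: 54

Derivation:
vaddr = 742: l1_idx=2, l2_idx=7
L1[2] = 2; L2[2][7] = 54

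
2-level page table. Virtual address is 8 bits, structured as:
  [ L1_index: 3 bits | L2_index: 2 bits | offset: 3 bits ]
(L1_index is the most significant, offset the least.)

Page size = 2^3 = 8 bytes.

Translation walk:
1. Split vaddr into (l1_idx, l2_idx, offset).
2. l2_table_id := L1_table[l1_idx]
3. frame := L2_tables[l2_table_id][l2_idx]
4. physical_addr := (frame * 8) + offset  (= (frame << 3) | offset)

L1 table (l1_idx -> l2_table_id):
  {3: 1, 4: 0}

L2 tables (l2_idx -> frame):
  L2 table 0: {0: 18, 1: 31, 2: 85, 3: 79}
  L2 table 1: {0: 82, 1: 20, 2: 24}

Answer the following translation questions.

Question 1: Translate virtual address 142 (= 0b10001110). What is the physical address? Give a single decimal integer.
Answer: 254

Derivation:
vaddr = 142 = 0b10001110
Split: l1_idx=4, l2_idx=1, offset=6
L1[4] = 0
L2[0][1] = 31
paddr = 31 * 8 + 6 = 254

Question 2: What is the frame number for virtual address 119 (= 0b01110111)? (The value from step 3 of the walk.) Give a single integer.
Answer: 24

Derivation:
vaddr = 119: l1_idx=3, l2_idx=2
L1[3] = 1; L2[1][2] = 24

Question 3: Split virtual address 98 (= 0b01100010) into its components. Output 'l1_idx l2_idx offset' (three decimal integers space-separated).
Answer: 3 0 2

Derivation:
vaddr = 98 = 0b01100010
  top 3 bits -> l1_idx = 3
  next 2 bits -> l2_idx = 0
  bottom 3 bits -> offset = 2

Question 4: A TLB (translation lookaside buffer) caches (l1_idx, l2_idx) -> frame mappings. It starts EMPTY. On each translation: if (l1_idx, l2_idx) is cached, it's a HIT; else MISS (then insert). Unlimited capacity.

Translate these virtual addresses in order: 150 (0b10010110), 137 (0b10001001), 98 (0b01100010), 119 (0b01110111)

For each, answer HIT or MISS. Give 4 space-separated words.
Answer: MISS MISS MISS MISS

Derivation:
vaddr=150: (4,2) not in TLB -> MISS, insert
vaddr=137: (4,1) not in TLB -> MISS, insert
vaddr=98: (3,0) not in TLB -> MISS, insert
vaddr=119: (3,2) not in TLB -> MISS, insert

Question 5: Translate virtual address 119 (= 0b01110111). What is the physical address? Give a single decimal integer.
Answer: 199

Derivation:
vaddr = 119 = 0b01110111
Split: l1_idx=3, l2_idx=2, offset=7
L1[3] = 1
L2[1][2] = 24
paddr = 24 * 8 + 7 = 199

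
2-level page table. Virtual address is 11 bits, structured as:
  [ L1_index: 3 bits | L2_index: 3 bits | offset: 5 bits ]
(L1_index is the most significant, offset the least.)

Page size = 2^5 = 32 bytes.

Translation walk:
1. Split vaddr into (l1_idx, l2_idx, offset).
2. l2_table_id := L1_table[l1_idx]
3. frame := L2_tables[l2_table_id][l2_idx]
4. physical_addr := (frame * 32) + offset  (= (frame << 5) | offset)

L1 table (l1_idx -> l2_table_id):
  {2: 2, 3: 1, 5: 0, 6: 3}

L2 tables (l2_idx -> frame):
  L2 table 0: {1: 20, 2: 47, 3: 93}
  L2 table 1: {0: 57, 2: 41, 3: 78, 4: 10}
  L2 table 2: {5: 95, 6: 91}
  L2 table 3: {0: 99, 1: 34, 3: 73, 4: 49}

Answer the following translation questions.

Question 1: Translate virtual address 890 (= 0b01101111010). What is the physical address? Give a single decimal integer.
Answer: 2522

Derivation:
vaddr = 890 = 0b01101111010
Split: l1_idx=3, l2_idx=3, offset=26
L1[3] = 1
L2[1][3] = 78
paddr = 78 * 32 + 26 = 2522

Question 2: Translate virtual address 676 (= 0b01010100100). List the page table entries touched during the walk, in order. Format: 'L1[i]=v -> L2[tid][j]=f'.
vaddr = 676 = 0b01010100100
Split: l1_idx=2, l2_idx=5, offset=4

Answer: L1[2]=2 -> L2[2][5]=95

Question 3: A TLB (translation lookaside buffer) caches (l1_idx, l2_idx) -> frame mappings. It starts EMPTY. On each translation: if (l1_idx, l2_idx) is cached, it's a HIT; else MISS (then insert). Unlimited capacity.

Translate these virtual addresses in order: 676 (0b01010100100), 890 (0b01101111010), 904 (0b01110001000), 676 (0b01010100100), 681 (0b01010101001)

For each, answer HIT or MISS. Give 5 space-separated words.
Answer: MISS MISS MISS HIT HIT

Derivation:
vaddr=676: (2,5) not in TLB -> MISS, insert
vaddr=890: (3,3) not in TLB -> MISS, insert
vaddr=904: (3,4) not in TLB -> MISS, insert
vaddr=676: (2,5) in TLB -> HIT
vaddr=681: (2,5) in TLB -> HIT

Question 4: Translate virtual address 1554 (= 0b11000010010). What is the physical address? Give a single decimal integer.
Answer: 3186

Derivation:
vaddr = 1554 = 0b11000010010
Split: l1_idx=6, l2_idx=0, offset=18
L1[6] = 3
L2[3][0] = 99
paddr = 99 * 32 + 18 = 3186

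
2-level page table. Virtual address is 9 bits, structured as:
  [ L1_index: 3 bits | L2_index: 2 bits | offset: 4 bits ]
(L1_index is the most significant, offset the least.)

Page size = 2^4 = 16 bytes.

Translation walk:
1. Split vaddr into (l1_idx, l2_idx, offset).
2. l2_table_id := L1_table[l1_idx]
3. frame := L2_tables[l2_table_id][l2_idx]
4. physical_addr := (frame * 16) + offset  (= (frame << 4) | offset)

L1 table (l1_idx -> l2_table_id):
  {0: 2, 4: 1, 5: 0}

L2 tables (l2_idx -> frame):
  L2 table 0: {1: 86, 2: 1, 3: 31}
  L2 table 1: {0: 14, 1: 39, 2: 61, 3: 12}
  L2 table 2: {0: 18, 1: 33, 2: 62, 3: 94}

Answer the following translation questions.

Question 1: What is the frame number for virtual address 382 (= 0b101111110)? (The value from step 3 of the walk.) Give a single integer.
vaddr = 382: l1_idx=5, l2_idx=3
L1[5] = 0; L2[0][3] = 31

Answer: 31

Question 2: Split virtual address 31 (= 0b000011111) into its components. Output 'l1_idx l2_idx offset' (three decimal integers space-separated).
vaddr = 31 = 0b000011111
  top 3 bits -> l1_idx = 0
  next 2 bits -> l2_idx = 1
  bottom 4 bits -> offset = 15

Answer: 0 1 15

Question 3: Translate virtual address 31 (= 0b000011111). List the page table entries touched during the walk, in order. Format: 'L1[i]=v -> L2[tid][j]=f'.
vaddr = 31 = 0b000011111
Split: l1_idx=0, l2_idx=1, offset=15

Answer: L1[0]=2 -> L2[2][1]=33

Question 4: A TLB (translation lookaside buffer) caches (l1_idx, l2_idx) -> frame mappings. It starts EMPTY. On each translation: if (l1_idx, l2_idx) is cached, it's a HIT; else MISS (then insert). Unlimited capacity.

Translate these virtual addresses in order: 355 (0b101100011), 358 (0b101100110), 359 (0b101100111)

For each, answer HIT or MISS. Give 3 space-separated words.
vaddr=355: (5,2) not in TLB -> MISS, insert
vaddr=358: (5,2) in TLB -> HIT
vaddr=359: (5,2) in TLB -> HIT

Answer: MISS HIT HIT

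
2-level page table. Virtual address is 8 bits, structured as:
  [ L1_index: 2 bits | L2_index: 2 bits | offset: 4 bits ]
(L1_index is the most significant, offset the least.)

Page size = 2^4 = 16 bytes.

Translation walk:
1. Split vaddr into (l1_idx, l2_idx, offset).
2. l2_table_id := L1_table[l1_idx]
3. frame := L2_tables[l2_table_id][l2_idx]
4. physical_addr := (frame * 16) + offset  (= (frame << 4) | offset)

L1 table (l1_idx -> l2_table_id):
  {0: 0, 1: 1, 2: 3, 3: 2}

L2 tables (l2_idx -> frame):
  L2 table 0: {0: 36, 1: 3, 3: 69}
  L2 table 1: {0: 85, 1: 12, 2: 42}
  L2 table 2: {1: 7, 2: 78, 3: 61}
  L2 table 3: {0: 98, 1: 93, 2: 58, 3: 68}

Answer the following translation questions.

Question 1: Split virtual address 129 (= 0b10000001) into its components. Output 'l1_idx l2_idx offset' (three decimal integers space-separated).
Answer: 2 0 1

Derivation:
vaddr = 129 = 0b10000001
  top 2 bits -> l1_idx = 2
  next 2 bits -> l2_idx = 0
  bottom 4 bits -> offset = 1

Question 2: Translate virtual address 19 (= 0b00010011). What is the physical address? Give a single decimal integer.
vaddr = 19 = 0b00010011
Split: l1_idx=0, l2_idx=1, offset=3
L1[0] = 0
L2[0][1] = 3
paddr = 3 * 16 + 3 = 51

Answer: 51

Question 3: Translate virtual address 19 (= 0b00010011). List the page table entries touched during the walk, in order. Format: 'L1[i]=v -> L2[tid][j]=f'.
Answer: L1[0]=0 -> L2[0][1]=3

Derivation:
vaddr = 19 = 0b00010011
Split: l1_idx=0, l2_idx=1, offset=3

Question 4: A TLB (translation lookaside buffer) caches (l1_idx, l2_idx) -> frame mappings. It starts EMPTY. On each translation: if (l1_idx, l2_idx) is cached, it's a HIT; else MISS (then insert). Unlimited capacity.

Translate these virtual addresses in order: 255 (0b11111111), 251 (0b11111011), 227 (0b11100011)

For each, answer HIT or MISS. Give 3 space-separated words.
Answer: MISS HIT MISS

Derivation:
vaddr=255: (3,3) not in TLB -> MISS, insert
vaddr=251: (3,3) in TLB -> HIT
vaddr=227: (3,2) not in TLB -> MISS, insert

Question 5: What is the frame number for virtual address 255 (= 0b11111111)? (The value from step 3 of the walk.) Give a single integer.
vaddr = 255: l1_idx=3, l2_idx=3
L1[3] = 2; L2[2][3] = 61

Answer: 61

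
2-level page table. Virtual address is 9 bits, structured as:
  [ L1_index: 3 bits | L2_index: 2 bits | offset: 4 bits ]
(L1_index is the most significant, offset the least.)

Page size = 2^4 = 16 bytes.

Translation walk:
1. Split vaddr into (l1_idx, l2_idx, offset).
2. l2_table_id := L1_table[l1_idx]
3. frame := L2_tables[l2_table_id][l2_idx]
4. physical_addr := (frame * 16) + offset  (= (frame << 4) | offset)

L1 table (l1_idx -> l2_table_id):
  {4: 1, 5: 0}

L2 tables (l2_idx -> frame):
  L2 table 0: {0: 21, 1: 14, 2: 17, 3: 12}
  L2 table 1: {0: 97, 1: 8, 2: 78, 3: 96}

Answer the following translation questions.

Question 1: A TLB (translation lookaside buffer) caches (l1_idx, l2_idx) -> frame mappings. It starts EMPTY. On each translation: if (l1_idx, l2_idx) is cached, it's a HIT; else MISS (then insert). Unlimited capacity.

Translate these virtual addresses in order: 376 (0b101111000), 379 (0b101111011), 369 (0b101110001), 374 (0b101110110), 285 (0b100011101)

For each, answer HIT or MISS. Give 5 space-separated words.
vaddr=376: (5,3) not in TLB -> MISS, insert
vaddr=379: (5,3) in TLB -> HIT
vaddr=369: (5,3) in TLB -> HIT
vaddr=374: (5,3) in TLB -> HIT
vaddr=285: (4,1) not in TLB -> MISS, insert

Answer: MISS HIT HIT HIT MISS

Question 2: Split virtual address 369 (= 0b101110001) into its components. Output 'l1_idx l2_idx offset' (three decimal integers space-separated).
vaddr = 369 = 0b101110001
  top 3 bits -> l1_idx = 5
  next 2 bits -> l2_idx = 3
  bottom 4 bits -> offset = 1

Answer: 5 3 1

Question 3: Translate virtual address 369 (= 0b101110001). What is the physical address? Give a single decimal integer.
Answer: 193

Derivation:
vaddr = 369 = 0b101110001
Split: l1_idx=5, l2_idx=3, offset=1
L1[5] = 0
L2[0][3] = 12
paddr = 12 * 16 + 1 = 193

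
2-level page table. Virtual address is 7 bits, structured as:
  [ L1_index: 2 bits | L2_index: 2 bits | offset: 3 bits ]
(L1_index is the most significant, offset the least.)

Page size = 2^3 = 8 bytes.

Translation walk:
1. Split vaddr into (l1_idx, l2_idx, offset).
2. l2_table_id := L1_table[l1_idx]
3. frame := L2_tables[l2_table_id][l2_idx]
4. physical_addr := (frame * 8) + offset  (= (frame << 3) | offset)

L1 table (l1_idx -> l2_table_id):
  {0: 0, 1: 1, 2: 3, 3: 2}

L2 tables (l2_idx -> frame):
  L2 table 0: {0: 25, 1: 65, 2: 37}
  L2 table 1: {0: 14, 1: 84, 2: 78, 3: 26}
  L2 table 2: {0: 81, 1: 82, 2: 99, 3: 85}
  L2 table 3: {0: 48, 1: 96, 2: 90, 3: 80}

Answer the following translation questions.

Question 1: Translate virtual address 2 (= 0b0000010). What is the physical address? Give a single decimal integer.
vaddr = 2 = 0b0000010
Split: l1_idx=0, l2_idx=0, offset=2
L1[0] = 0
L2[0][0] = 25
paddr = 25 * 8 + 2 = 202

Answer: 202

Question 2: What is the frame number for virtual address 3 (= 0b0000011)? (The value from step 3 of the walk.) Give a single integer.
vaddr = 3: l1_idx=0, l2_idx=0
L1[0] = 0; L2[0][0] = 25

Answer: 25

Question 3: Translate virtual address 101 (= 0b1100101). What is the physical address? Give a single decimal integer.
vaddr = 101 = 0b1100101
Split: l1_idx=3, l2_idx=0, offset=5
L1[3] = 2
L2[2][0] = 81
paddr = 81 * 8 + 5 = 653

Answer: 653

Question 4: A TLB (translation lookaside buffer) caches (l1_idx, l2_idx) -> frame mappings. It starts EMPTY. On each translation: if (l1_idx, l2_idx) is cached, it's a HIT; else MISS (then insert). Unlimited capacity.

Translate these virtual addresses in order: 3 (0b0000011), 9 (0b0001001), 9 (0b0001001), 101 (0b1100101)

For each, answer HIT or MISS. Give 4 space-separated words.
vaddr=3: (0,0) not in TLB -> MISS, insert
vaddr=9: (0,1) not in TLB -> MISS, insert
vaddr=9: (0,1) in TLB -> HIT
vaddr=101: (3,0) not in TLB -> MISS, insert

Answer: MISS MISS HIT MISS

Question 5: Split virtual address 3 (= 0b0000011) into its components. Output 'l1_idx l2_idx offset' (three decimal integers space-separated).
Answer: 0 0 3

Derivation:
vaddr = 3 = 0b0000011
  top 2 bits -> l1_idx = 0
  next 2 bits -> l2_idx = 0
  bottom 3 bits -> offset = 3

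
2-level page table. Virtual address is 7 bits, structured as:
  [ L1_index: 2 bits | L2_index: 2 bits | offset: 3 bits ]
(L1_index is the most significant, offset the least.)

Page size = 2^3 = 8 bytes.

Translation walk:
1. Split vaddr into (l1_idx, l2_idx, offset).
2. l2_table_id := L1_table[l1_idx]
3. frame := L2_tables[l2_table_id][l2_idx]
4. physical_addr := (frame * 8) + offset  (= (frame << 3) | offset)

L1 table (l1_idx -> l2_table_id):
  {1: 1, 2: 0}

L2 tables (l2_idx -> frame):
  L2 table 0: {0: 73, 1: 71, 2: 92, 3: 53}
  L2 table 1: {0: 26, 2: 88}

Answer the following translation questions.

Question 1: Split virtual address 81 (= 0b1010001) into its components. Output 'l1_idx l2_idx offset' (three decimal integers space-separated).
Answer: 2 2 1

Derivation:
vaddr = 81 = 0b1010001
  top 2 bits -> l1_idx = 2
  next 2 bits -> l2_idx = 2
  bottom 3 bits -> offset = 1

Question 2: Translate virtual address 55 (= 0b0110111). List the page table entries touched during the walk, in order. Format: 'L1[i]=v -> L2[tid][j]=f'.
Answer: L1[1]=1 -> L2[1][2]=88

Derivation:
vaddr = 55 = 0b0110111
Split: l1_idx=1, l2_idx=2, offset=7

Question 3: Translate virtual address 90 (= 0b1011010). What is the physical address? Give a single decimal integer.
Answer: 426

Derivation:
vaddr = 90 = 0b1011010
Split: l1_idx=2, l2_idx=3, offset=2
L1[2] = 0
L2[0][3] = 53
paddr = 53 * 8 + 2 = 426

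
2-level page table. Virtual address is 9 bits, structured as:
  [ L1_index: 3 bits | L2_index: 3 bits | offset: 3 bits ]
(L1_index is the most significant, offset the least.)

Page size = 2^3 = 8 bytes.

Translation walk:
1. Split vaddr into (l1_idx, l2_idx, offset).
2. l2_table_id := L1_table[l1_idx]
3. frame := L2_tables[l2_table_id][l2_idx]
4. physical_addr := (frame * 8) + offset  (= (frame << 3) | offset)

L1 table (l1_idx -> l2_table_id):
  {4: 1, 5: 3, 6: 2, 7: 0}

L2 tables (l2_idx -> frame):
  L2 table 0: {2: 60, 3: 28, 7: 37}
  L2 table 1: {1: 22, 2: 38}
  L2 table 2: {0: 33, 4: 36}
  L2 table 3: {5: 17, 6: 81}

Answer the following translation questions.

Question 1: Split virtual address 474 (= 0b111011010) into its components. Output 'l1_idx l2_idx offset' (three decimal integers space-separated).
Answer: 7 3 2

Derivation:
vaddr = 474 = 0b111011010
  top 3 bits -> l1_idx = 7
  next 3 bits -> l2_idx = 3
  bottom 3 bits -> offset = 2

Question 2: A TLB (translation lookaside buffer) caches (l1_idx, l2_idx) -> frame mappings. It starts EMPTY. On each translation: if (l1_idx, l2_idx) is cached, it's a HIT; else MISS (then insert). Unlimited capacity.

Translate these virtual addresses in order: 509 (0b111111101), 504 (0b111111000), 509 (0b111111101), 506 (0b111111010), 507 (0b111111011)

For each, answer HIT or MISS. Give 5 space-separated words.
Answer: MISS HIT HIT HIT HIT

Derivation:
vaddr=509: (7,7) not in TLB -> MISS, insert
vaddr=504: (7,7) in TLB -> HIT
vaddr=509: (7,7) in TLB -> HIT
vaddr=506: (7,7) in TLB -> HIT
vaddr=507: (7,7) in TLB -> HIT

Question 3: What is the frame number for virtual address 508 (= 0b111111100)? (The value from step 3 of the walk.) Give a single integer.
Answer: 37

Derivation:
vaddr = 508: l1_idx=7, l2_idx=7
L1[7] = 0; L2[0][7] = 37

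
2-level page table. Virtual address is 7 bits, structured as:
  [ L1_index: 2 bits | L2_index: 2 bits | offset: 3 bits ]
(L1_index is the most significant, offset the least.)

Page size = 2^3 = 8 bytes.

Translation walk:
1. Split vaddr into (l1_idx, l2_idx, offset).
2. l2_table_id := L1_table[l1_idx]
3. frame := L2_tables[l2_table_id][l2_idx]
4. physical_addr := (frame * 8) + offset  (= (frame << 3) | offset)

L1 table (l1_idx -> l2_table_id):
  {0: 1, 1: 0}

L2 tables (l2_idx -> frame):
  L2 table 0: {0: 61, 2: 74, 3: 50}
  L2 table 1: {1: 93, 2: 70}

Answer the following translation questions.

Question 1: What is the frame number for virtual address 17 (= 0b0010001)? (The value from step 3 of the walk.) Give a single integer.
Answer: 70

Derivation:
vaddr = 17: l1_idx=0, l2_idx=2
L1[0] = 1; L2[1][2] = 70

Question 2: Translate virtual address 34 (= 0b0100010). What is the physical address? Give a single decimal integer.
vaddr = 34 = 0b0100010
Split: l1_idx=1, l2_idx=0, offset=2
L1[1] = 0
L2[0][0] = 61
paddr = 61 * 8 + 2 = 490

Answer: 490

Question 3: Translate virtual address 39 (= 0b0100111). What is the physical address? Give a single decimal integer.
vaddr = 39 = 0b0100111
Split: l1_idx=1, l2_idx=0, offset=7
L1[1] = 0
L2[0][0] = 61
paddr = 61 * 8 + 7 = 495

Answer: 495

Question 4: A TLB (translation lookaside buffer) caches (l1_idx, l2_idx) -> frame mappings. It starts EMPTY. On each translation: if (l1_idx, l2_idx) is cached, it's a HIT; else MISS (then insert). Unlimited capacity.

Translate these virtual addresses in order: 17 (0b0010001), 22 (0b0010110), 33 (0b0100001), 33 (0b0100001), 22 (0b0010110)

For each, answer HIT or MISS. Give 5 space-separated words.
Answer: MISS HIT MISS HIT HIT

Derivation:
vaddr=17: (0,2) not in TLB -> MISS, insert
vaddr=22: (0,2) in TLB -> HIT
vaddr=33: (1,0) not in TLB -> MISS, insert
vaddr=33: (1,0) in TLB -> HIT
vaddr=22: (0,2) in TLB -> HIT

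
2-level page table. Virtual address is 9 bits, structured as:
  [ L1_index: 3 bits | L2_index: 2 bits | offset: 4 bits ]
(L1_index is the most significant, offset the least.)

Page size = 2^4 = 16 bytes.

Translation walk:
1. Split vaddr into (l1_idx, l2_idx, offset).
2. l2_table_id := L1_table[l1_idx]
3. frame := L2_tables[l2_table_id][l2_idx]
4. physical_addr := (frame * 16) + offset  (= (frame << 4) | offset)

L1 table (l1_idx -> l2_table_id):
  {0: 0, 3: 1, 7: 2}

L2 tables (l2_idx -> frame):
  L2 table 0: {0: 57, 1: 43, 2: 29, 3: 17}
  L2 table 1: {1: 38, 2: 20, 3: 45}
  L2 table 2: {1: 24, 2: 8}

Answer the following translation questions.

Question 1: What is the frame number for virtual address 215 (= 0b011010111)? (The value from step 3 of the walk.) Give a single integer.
Answer: 38

Derivation:
vaddr = 215: l1_idx=3, l2_idx=1
L1[3] = 1; L2[1][1] = 38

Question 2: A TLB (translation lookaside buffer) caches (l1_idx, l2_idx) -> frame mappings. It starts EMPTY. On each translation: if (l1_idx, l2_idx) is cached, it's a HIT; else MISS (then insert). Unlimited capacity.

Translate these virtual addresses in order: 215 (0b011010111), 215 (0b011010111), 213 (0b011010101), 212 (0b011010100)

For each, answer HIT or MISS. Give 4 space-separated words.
vaddr=215: (3,1) not in TLB -> MISS, insert
vaddr=215: (3,1) in TLB -> HIT
vaddr=213: (3,1) in TLB -> HIT
vaddr=212: (3,1) in TLB -> HIT

Answer: MISS HIT HIT HIT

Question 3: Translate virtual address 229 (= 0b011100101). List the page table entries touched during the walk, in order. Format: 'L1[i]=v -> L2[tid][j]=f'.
Answer: L1[3]=1 -> L2[1][2]=20

Derivation:
vaddr = 229 = 0b011100101
Split: l1_idx=3, l2_idx=2, offset=5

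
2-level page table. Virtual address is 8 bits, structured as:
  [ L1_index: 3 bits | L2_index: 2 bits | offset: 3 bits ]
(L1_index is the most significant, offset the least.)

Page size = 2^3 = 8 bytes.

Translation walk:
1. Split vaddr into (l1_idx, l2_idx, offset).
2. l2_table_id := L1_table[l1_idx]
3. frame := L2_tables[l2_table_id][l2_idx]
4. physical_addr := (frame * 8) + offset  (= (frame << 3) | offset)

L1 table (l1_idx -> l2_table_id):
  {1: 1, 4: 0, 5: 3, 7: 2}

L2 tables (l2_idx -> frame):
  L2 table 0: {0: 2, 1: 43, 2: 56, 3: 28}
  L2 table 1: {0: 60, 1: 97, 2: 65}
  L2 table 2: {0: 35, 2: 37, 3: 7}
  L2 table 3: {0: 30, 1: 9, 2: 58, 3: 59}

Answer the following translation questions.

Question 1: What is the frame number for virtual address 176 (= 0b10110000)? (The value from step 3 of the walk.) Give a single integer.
Answer: 58

Derivation:
vaddr = 176: l1_idx=5, l2_idx=2
L1[5] = 3; L2[3][2] = 58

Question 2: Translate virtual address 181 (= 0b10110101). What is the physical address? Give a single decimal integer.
Answer: 469

Derivation:
vaddr = 181 = 0b10110101
Split: l1_idx=5, l2_idx=2, offset=5
L1[5] = 3
L2[3][2] = 58
paddr = 58 * 8 + 5 = 469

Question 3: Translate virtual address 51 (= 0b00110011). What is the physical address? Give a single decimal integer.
Answer: 523

Derivation:
vaddr = 51 = 0b00110011
Split: l1_idx=1, l2_idx=2, offset=3
L1[1] = 1
L2[1][2] = 65
paddr = 65 * 8 + 3 = 523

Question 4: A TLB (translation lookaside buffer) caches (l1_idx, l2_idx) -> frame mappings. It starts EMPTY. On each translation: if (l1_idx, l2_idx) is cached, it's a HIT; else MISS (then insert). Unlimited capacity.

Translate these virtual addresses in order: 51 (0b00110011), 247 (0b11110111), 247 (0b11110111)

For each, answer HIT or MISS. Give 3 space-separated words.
Answer: MISS MISS HIT

Derivation:
vaddr=51: (1,2) not in TLB -> MISS, insert
vaddr=247: (7,2) not in TLB -> MISS, insert
vaddr=247: (7,2) in TLB -> HIT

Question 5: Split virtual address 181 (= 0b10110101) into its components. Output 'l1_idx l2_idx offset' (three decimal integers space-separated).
vaddr = 181 = 0b10110101
  top 3 bits -> l1_idx = 5
  next 2 bits -> l2_idx = 2
  bottom 3 bits -> offset = 5

Answer: 5 2 5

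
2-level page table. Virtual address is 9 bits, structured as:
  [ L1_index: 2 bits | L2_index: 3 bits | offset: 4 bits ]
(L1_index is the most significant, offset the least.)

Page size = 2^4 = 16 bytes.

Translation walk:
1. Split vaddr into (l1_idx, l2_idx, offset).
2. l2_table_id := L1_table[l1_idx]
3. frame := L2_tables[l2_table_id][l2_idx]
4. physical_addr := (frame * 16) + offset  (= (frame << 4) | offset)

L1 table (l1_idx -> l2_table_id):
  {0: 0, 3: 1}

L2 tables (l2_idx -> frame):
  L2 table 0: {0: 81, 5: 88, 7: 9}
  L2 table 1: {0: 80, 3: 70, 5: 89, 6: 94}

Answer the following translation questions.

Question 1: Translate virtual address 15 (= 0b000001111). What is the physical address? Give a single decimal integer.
Answer: 1311

Derivation:
vaddr = 15 = 0b000001111
Split: l1_idx=0, l2_idx=0, offset=15
L1[0] = 0
L2[0][0] = 81
paddr = 81 * 16 + 15 = 1311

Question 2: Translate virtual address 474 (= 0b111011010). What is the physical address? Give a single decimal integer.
vaddr = 474 = 0b111011010
Split: l1_idx=3, l2_idx=5, offset=10
L1[3] = 1
L2[1][5] = 89
paddr = 89 * 16 + 10 = 1434

Answer: 1434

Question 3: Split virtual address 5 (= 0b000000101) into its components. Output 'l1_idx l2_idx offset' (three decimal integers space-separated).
vaddr = 5 = 0b000000101
  top 2 bits -> l1_idx = 0
  next 3 bits -> l2_idx = 0
  bottom 4 bits -> offset = 5

Answer: 0 0 5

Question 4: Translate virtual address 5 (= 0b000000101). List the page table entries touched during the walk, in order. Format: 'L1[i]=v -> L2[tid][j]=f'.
Answer: L1[0]=0 -> L2[0][0]=81

Derivation:
vaddr = 5 = 0b000000101
Split: l1_idx=0, l2_idx=0, offset=5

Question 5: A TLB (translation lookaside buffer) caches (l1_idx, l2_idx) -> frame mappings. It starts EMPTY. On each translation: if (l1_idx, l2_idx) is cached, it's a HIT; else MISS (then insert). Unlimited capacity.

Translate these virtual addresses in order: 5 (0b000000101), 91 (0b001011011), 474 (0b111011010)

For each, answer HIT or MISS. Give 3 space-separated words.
vaddr=5: (0,0) not in TLB -> MISS, insert
vaddr=91: (0,5) not in TLB -> MISS, insert
vaddr=474: (3,5) not in TLB -> MISS, insert

Answer: MISS MISS MISS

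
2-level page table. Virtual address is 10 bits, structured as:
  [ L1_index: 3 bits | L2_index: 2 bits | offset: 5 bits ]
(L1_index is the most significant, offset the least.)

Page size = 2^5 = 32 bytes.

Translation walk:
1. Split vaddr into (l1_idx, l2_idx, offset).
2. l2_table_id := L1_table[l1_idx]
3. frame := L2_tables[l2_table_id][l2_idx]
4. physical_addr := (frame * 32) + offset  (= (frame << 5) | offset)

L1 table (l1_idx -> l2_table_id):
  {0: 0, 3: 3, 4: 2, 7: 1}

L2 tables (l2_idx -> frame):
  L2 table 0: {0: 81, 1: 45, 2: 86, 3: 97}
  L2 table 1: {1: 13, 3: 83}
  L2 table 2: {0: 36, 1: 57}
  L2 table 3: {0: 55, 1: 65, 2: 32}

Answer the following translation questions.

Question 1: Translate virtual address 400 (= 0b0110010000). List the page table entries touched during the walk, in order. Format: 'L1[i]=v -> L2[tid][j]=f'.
vaddr = 400 = 0b0110010000
Split: l1_idx=3, l2_idx=0, offset=16

Answer: L1[3]=3 -> L2[3][0]=55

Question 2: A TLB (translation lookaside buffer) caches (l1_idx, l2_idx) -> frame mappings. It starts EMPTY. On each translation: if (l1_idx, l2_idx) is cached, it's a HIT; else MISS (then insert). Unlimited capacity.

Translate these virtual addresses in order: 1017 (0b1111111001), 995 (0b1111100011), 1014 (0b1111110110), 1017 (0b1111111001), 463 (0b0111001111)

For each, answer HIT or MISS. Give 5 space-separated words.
Answer: MISS HIT HIT HIT MISS

Derivation:
vaddr=1017: (7,3) not in TLB -> MISS, insert
vaddr=995: (7,3) in TLB -> HIT
vaddr=1014: (7,3) in TLB -> HIT
vaddr=1017: (7,3) in TLB -> HIT
vaddr=463: (3,2) not in TLB -> MISS, insert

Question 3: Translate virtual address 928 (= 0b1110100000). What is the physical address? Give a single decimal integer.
vaddr = 928 = 0b1110100000
Split: l1_idx=7, l2_idx=1, offset=0
L1[7] = 1
L2[1][1] = 13
paddr = 13 * 32 + 0 = 416

Answer: 416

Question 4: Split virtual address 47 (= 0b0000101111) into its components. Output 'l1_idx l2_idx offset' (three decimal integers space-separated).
vaddr = 47 = 0b0000101111
  top 3 bits -> l1_idx = 0
  next 2 bits -> l2_idx = 1
  bottom 5 bits -> offset = 15

Answer: 0 1 15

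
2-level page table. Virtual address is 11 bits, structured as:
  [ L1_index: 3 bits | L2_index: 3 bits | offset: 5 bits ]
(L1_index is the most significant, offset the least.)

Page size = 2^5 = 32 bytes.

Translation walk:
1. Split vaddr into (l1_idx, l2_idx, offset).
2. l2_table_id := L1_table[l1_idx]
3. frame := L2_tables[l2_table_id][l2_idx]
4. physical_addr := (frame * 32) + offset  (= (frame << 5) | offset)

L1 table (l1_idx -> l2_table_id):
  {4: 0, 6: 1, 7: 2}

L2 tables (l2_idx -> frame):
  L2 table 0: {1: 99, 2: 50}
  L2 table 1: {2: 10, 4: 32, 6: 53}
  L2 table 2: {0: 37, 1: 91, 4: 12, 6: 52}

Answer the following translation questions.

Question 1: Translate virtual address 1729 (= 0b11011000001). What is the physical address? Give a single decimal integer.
Answer: 1697

Derivation:
vaddr = 1729 = 0b11011000001
Split: l1_idx=6, l2_idx=6, offset=1
L1[6] = 1
L2[1][6] = 53
paddr = 53 * 32 + 1 = 1697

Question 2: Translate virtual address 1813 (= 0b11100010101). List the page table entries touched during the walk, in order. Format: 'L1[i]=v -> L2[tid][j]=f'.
vaddr = 1813 = 0b11100010101
Split: l1_idx=7, l2_idx=0, offset=21

Answer: L1[7]=2 -> L2[2][0]=37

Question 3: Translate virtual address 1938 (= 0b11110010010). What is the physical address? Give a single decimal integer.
vaddr = 1938 = 0b11110010010
Split: l1_idx=7, l2_idx=4, offset=18
L1[7] = 2
L2[2][4] = 12
paddr = 12 * 32 + 18 = 402

Answer: 402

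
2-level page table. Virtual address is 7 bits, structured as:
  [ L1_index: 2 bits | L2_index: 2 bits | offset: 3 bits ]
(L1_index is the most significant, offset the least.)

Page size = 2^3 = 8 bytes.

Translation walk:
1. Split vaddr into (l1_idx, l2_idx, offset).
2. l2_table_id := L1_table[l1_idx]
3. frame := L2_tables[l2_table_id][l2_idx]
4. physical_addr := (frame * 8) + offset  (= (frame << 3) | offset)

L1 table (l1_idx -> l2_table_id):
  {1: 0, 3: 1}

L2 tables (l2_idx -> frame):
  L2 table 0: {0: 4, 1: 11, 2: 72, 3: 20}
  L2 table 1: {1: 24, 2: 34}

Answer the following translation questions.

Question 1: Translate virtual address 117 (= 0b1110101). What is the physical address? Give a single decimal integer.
vaddr = 117 = 0b1110101
Split: l1_idx=3, l2_idx=2, offset=5
L1[3] = 1
L2[1][2] = 34
paddr = 34 * 8 + 5 = 277

Answer: 277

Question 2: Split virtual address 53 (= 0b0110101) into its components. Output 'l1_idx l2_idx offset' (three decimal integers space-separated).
vaddr = 53 = 0b0110101
  top 2 bits -> l1_idx = 1
  next 2 bits -> l2_idx = 2
  bottom 3 bits -> offset = 5

Answer: 1 2 5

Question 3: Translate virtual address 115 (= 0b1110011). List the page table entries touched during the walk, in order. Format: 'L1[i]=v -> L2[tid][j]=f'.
vaddr = 115 = 0b1110011
Split: l1_idx=3, l2_idx=2, offset=3

Answer: L1[3]=1 -> L2[1][2]=34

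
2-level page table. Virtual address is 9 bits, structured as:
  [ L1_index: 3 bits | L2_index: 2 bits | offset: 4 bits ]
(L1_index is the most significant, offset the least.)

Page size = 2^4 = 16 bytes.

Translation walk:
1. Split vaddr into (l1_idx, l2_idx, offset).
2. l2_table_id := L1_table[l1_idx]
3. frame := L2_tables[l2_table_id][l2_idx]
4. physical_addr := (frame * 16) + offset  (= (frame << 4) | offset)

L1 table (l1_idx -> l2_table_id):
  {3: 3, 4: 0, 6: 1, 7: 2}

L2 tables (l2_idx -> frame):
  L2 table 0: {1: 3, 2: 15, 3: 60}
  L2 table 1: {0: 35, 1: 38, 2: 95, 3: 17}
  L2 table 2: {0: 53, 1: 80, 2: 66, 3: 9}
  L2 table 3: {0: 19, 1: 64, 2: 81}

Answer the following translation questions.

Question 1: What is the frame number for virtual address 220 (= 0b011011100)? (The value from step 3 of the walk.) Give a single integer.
vaddr = 220: l1_idx=3, l2_idx=1
L1[3] = 3; L2[3][1] = 64

Answer: 64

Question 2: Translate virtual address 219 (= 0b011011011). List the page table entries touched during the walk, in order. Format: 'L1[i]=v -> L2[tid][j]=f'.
Answer: L1[3]=3 -> L2[3][1]=64

Derivation:
vaddr = 219 = 0b011011011
Split: l1_idx=3, l2_idx=1, offset=11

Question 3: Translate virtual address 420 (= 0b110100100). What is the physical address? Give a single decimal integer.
vaddr = 420 = 0b110100100
Split: l1_idx=6, l2_idx=2, offset=4
L1[6] = 1
L2[1][2] = 95
paddr = 95 * 16 + 4 = 1524

Answer: 1524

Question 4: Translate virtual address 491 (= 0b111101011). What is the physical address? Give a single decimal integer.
Answer: 1067

Derivation:
vaddr = 491 = 0b111101011
Split: l1_idx=7, l2_idx=2, offset=11
L1[7] = 2
L2[2][2] = 66
paddr = 66 * 16 + 11 = 1067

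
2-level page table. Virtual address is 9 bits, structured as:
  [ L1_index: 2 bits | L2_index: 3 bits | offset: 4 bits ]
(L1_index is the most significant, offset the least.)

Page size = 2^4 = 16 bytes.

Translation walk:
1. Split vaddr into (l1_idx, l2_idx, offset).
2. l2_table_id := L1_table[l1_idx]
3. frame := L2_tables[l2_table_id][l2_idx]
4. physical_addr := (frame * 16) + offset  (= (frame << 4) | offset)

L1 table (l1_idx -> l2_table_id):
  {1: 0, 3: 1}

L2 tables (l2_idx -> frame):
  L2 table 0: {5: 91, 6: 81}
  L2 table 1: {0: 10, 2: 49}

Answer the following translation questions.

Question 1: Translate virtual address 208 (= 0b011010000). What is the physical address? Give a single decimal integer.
vaddr = 208 = 0b011010000
Split: l1_idx=1, l2_idx=5, offset=0
L1[1] = 0
L2[0][5] = 91
paddr = 91 * 16 + 0 = 1456

Answer: 1456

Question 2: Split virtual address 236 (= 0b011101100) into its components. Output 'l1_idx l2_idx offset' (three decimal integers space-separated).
Answer: 1 6 12

Derivation:
vaddr = 236 = 0b011101100
  top 2 bits -> l1_idx = 1
  next 3 bits -> l2_idx = 6
  bottom 4 bits -> offset = 12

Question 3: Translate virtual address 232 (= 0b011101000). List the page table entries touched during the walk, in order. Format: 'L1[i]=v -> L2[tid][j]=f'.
Answer: L1[1]=0 -> L2[0][6]=81

Derivation:
vaddr = 232 = 0b011101000
Split: l1_idx=1, l2_idx=6, offset=8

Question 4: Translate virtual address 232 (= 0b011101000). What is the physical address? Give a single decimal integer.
vaddr = 232 = 0b011101000
Split: l1_idx=1, l2_idx=6, offset=8
L1[1] = 0
L2[0][6] = 81
paddr = 81 * 16 + 8 = 1304

Answer: 1304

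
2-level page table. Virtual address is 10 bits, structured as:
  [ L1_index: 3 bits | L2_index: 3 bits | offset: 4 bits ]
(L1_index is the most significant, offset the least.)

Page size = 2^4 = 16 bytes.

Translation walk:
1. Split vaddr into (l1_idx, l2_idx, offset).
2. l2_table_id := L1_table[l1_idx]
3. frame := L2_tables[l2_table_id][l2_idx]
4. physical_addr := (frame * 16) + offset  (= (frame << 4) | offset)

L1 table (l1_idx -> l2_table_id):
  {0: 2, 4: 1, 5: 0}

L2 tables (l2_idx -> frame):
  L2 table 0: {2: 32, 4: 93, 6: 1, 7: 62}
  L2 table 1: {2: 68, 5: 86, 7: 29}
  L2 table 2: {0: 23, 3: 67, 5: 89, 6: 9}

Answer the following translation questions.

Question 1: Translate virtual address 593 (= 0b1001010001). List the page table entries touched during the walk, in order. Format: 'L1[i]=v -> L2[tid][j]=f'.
vaddr = 593 = 0b1001010001
Split: l1_idx=4, l2_idx=5, offset=1

Answer: L1[4]=1 -> L2[1][5]=86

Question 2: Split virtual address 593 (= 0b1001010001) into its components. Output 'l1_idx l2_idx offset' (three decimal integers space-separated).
vaddr = 593 = 0b1001010001
  top 3 bits -> l1_idx = 4
  next 3 bits -> l2_idx = 5
  bottom 4 bits -> offset = 1

Answer: 4 5 1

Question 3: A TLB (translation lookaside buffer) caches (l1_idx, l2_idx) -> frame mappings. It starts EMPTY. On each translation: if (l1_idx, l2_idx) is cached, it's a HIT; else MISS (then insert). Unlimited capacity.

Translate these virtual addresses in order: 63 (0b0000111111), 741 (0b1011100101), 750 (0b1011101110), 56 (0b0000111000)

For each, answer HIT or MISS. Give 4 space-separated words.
Answer: MISS MISS HIT HIT

Derivation:
vaddr=63: (0,3) not in TLB -> MISS, insert
vaddr=741: (5,6) not in TLB -> MISS, insert
vaddr=750: (5,6) in TLB -> HIT
vaddr=56: (0,3) in TLB -> HIT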